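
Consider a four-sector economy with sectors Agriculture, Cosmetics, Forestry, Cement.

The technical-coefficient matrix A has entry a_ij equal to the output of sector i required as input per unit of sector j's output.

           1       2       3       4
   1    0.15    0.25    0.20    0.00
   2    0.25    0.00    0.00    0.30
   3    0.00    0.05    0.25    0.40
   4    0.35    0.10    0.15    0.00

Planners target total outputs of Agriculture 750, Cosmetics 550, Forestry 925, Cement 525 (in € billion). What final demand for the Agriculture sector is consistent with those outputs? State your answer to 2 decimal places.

d_1 = 315.00

I − A =
  [   0.85    -0.25    -0.20     0.00]
  [  -0.25     1.00     0.00    -0.30]
  [   0.00    -0.05     0.75    -0.40]
  [  -0.35    -0.10    -0.15     1.00]
d = (I − A) x:
  d_1 = (+0.85)·750 + (-0.25)·550 + (-0.20)·925 + (+0.00)·525 = 315.00
  d_2 = (-0.25)·750 + (+1.00)·550 + (+0.00)·925 + (-0.30)·525 = 205.00
  d_3 = (+0.00)·750 + (-0.05)·550 + (+0.75)·925 + (-0.40)·525 = 456.25
  d_4 = (-0.35)·750 + (-0.10)·550 + (-0.15)·925 + (+1.00)·525 = 68.75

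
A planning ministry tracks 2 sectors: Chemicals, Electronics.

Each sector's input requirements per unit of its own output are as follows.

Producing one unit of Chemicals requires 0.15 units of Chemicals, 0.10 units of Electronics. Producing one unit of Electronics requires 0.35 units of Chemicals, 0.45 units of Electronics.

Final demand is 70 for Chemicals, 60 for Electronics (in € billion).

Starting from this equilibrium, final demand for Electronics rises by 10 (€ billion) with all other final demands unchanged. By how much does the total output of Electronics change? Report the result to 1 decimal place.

I − A =
  [   0.85    -0.35]
  [  -0.10     0.55]
det(I−A) = (0.85)(0.55) − (-0.35)(-0.10) = 0.4325
adj(I−A) = [[0.55, 0.35], [0.10, 0.85]]
(I − A)⁻¹ = adj(I−A) / det(I−A) ≈
  [   1.2717     0.8092]
  [   0.2312     1.9653]
Δx = (I − A)⁻¹ Δd with Δd having +10 in the Electronics component and 0 elsewhere.
So Δx_2 = L_22 · (+10), where L_22 = adj(I−A)_22 / det(I−A) = 0.85 / 0.4325.
Δx_2 = 0.85 × (+10) / 0.4325 = 8.50 / 0.4325 ≈ 19.7.

Δx_2 = 19.7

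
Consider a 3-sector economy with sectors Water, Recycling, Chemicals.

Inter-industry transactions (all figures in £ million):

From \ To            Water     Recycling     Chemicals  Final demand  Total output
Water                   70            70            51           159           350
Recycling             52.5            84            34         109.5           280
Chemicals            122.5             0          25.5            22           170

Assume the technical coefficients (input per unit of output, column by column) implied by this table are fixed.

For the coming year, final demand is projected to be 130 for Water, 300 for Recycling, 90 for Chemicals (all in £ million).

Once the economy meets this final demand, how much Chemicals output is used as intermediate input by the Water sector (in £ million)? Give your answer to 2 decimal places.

Technical coefficients a_ij = z_ij / X_j:
  a_11 = 70/350 = 0.20, a_21 = 52.5/350 = 0.15, a_31 = 122.5/350 = 0.35
  a_12 = 70/280 = 0.25, a_22 = 84/280 = 0.30, a_32 = 0/280 = 0.00
  a_13 = 51/170 = 0.30, a_23 = 34/170 = 0.20, a_33 = 25.5/170 = 0.15
I − A =
  [   0.80    -0.25    -0.30]
  [  -0.15     0.70    -0.20]
  [  -0.35     0.00     0.85]
Cofactors of I−A, C_ij = (−1)^(i+j)·(minor ij) (rows/columns in the sector order above):
  C_11 = (0.70)(0.85) − (-0.20)(0.00) = 0.5950
  C_12 = −[(-0.15)(0.85) − (-0.20)(-0.35)] = 0.1975
  C_13 = (-0.15)(0.00) − (0.70)(-0.35) = 0.2450
  C_21 = −[(-0.25)(0.85) − (-0.30)(0.00)] = 0.2125
  C_22 = (0.80)(0.85) − (-0.30)(-0.35) = 0.5750
  C_23 = −[(0.80)(0.00) − (-0.25)(-0.35)] = 0.0875
  C_31 = (-0.25)(-0.20) − (-0.30)(0.70) = 0.2600
  C_32 = −[(0.80)(-0.20) − (-0.30)(-0.15)] = 0.2050
  C_33 = (0.80)(0.70) − (-0.25)(-0.15) = 0.5225
det(I−A) = Σ_j (I−A)_1j·C_1j = (0.80)(0.5950) + (-0.25)(0.1975) + (-0.30)(0.2450) = 0.353125
adj(I−A) = Cᵀ =
  [ 0.5950   0.2125   0.2600]
  [ 0.1975   0.5750   0.2050]
  [ 0.2450   0.0875   0.5225]
(I − A)⁻¹ = adj(I−A) / det(I−A) ≈
  [   1.6850     0.6018     0.7363]
  [   0.5593     1.6283     0.5805]
  [   0.6938     0.2478     1.4796]
First solve x = (I − A)⁻¹ d = adj(I−A)·d / det(I−A); in particular x_1 = (0.5950·130 + 0.2125·300 + 0.2600·90) / 0.353125 = 164.50 / 0.353125 ≈ 465.8407.
Intermediate flow from 3 to 1: z_31 = a_31 · x_1 = 0.35 × 164.50 / 0.353125 = 57.575 / 0.353125 ≈ 163.04.

z_31 = 163.04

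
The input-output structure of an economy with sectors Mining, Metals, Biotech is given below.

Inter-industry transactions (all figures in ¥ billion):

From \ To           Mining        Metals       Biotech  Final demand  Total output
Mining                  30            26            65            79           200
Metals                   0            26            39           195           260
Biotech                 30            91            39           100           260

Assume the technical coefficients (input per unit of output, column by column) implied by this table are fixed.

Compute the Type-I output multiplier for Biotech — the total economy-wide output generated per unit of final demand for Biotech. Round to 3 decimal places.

m_3 = 1.988

Technical coefficients a_ij = z_ij / X_j:
  a_11 = 30/200 = 0.15, a_21 = 0/200 = 0.00, a_31 = 30/200 = 0.15
  a_12 = 26/260 = 0.10, a_22 = 26/260 = 0.10, a_32 = 91/260 = 0.35
  a_13 = 65/260 = 0.25, a_23 = 39/260 = 0.15, a_33 = 39/260 = 0.15
I − A =
  [   0.85    -0.10    -0.25]
  [   0.00     0.90    -0.15]
  [  -0.15    -0.35     0.85]
Cofactors of I−A, C_ij = (−1)^(i+j)·(minor ij) (rows/columns in the sector order above):
  C_11 = (0.90)(0.85) − (-0.15)(-0.35) = 0.7125
  C_12 = −[(0.00)(0.85) − (-0.15)(-0.15)] = 0.0225
  C_13 = (0.00)(-0.35) − (0.90)(-0.15) = 0.1350
  C_21 = −[(-0.10)(0.85) − (-0.25)(-0.35)] = 0.1725
  C_22 = (0.85)(0.85) − (-0.25)(-0.15) = 0.6850
  C_23 = −[(0.85)(-0.35) − (-0.10)(-0.15)] = 0.3125
  C_31 = (-0.10)(-0.15) − (-0.25)(0.90) = 0.2400
  C_32 = −[(0.85)(-0.15) − (-0.25)(0.00)] = 0.1275
  C_33 = (0.85)(0.90) − (-0.10)(0.00) = 0.7650
det(I−A) = Σ_j (I−A)_1j·C_1j = (0.85)(0.7125) + (-0.10)(0.0225) + (-0.25)(0.1350) = 0.569625
adj(I−A) = Cᵀ =
  [ 0.7125   0.1725   0.2400]
  [ 0.0225   0.6850   0.1275]
  [ 0.1350   0.3125   0.7650]
(I − A)⁻¹ = adj(I−A) / det(I−A) ≈
  [   1.2508     0.3028     0.4213]
  [   0.0395     1.2025     0.2238]
  [   0.2370     0.5486     1.3430]
The output multiplier for sector j is the column-j sum of the Leontief inverse (I − A)⁻¹ = adj(I−A) / det(I−A).
Column 3 of adj(I−A): (0.2400, 0.1275, 0.7650); det(I−A) = 0.569625.
m_3 = (0.2400 + 0.1275 + 0.7650) / 0.569625 = 1.1325 / 0.569625 ≈ 1.988.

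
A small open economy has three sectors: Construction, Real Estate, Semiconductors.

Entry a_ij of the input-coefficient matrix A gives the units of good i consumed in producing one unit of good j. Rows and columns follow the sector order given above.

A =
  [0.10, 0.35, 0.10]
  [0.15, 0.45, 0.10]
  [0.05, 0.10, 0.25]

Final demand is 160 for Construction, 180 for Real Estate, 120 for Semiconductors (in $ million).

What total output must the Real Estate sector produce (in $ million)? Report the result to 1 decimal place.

I − A =
  [   0.90    -0.35    -0.10]
  [  -0.15     0.55    -0.10]
  [  -0.05    -0.10     0.75]
Cofactors of I−A, C_ij = (−1)^(i+j)·(minor ij) (rows/columns in the sector order above):
  C_11 = (0.55)(0.75) − (-0.10)(-0.10) = 0.4025
  C_12 = −[(-0.15)(0.75) − (-0.10)(-0.05)] = 0.1175
  C_13 = (-0.15)(-0.10) − (0.55)(-0.05) = 0.0425
  C_21 = −[(-0.35)(0.75) − (-0.10)(-0.10)] = 0.2725
  C_22 = (0.90)(0.75) − (-0.10)(-0.05) = 0.6700
  C_23 = −[(0.90)(-0.10) − (-0.35)(-0.05)] = 0.1075
  C_31 = (-0.35)(-0.10) − (-0.10)(0.55) = 0.0900
  C_32 = −[(0.90)(-0.10) − (-0.10)(-0.15)] = 0.1050
  C_33 = (0.90)(0.55) − (-0.35)(-0.15) = 0.4425
det(I−A) = Σ_j (I−A)_1j·C_1j = (0.90)(0.4025) + (-0.35)(0.1175) + (-0.10)(0.0425) = 0.316875
adj(I−A) = Cᵀ =
  [ 0.4025   0.2725   0.0900]
  [ 0.1175   0.6700   0.1050]
  [ 0.0425   0.1075   0.4425]
(I − A)⁻¹ = adj(I−A) / det(I−A) ≈
  [   1.2702     0.8600     0.2840]
  [   0.3708     2.1144     0.3314]
  [   0.1341     0.3393     1.3964]
x = (I − A)⁻¹ d = adj(I−A)·d / det(I−A), with det(I−A) = 0.316875:
  x_C = (0.4025·160 + 0.2725·180 + 0.0900·120) / 0.316875 = 124.25 / 0.316875 ≈ 392.1
  x_R = (0.1175·160 + 0.6700·180 + 0.1050·120) / 0.316875 = 152.00 / 0.316875 ≈ 479.7
  x_S = (0.0425·160 + 0.1075·180 + 0.4425·120) / 0.316875 = 79.25 / 0.316875 ≈ 250.1

x_R = 479.7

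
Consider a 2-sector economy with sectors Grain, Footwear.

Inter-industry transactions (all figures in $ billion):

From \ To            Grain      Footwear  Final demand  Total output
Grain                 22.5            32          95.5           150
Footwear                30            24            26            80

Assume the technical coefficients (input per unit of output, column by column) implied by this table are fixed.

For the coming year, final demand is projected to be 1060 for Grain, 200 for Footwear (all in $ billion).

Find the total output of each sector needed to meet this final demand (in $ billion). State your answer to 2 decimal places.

Technical coefficients a_ij = z_ij / X_j:
  a_11 = 22.5/150 = 0.15, a_21 = 30/150 = 0.20
  a_12 = 32/80 = 0.40, a_22 = 24/80 = 0.30
I − A =
  [   0.85    -0.40]
  [  -0.20     0.70]
det(I−A) = (0.85)(0.70) − (-0.40)(-0.20) = 0.5150
adj(I−A) = [[0.70, 0.40], [0.20, 0.85]]
(I − A)⁻¹ = adj(I−A) / det(I−A) ≈
  [   1.3592     0.7767]
  [   0.3883     1.6505]
x = (I − A)⁻¹ d = adj(I−A)·d / det(I−A), with det(I−A) = 0.5150:
  x_1 = (0.70·1060 + 0.40·200) / 0.5150 = 822.00 / 0.5150 ≈ 1596.12
  x_2 = (0.20·1060 + 0.85·200) / 0.5150 = 382.00 / 0.5150 ≈ 741.75

x_1 = 1596.12, x_2 = 741.75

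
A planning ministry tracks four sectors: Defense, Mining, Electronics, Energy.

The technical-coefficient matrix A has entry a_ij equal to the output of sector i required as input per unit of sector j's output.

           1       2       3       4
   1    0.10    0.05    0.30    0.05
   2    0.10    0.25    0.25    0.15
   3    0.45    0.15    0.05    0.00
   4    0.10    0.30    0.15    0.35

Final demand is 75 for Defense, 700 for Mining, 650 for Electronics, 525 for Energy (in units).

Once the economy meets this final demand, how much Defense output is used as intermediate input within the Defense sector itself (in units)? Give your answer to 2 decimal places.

I − A =
  [   0.90    -0.05    -0.30    -0.05]
  [  -0.10     0.75    -0.25    -0.15]
  [  -0.45    -0.15     0.95     0.00]
  [  -0.10    -0.30    -0.15     0.65]
Compute the cofactors C_ij = (−1)^(i+j)·(3×3 minor ij) of I−A; the adjugate is their transpose:
adj(I−A) = Cᵀ =
  [ 0.392625   0.075500   0.151375   0.047625]
  [ 0.159250   0.459875   0.190000   0.118375]
  [ 0.211125   0.108375   0.389000   0.041250]
  [ 0.182625   0.248875   0.200750   0.491375]
det(I−A) = Σ_j (I−A)_1j·C_1j = (0.90)(0.392625) + (-0.05)(0.159250) + (-0.30)(0.211125) + (-0.05)(0.182625) = 0.27293125
(I − A)⁻¹ = adj(I−A) / det(I−A) ≈
  [   1.4385     0.2766     0.5546     0.1745]
  [   0.5835     1.6849     0.6961     0.4337]
  [   0.7735     0.3971     1.4253     0.1511]
  [   0.6691     0.9119     0.7355     1.8004]
First solve x = (I − A)⁻¹ d = adj(I−A)·d / det(I−A); in particular x_1 = (0.392625·75 + 0.075500·700 + 0.151375·650 + 0.047625·525) / 0.27293125 = 205.69375 / 0.27293125 ≈ 753.6468.
Intermediate flow from 1 to 1: z_11 = a_11 · x_1 = 0.10 × 205.69375 / 0.27293125 = 20.569375 / 0.27293125 ≈ 75.36.

z_11 = 75.36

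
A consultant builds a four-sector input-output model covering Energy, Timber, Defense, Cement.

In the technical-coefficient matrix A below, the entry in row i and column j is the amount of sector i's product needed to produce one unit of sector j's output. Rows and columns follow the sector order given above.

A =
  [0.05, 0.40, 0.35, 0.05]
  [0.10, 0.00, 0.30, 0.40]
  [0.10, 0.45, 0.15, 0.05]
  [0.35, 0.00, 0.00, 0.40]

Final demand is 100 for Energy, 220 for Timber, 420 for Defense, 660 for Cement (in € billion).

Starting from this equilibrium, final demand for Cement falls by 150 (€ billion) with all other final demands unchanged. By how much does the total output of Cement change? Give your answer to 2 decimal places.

I − A =
  [   0.95    -0.40    -0.35    -0.05]
  [  -0.10     1.00    -0.30    -0.40]
  [  -0.10    -0.45     0.85    -0.05]
  [  -0.35     0.00     0.00     0.60]
Compute the cofactors C_ij = (−1)^(i+j)·(3×3 minor ij) of I−A; the adjugate is their transpose:
adj(I−A) = Cᵀ =
  [ 0.429000   0.298500   0.282000   0.258250]
  [ 0.193250   0.442500   0.235750   0.330750]
  [ 0.167500   0.279625   0.472500   0.239750]
  [ 0.250250   0.174125   0.164500   0.582500]
det(I−A) = Σ_j (I−A)_1j·C_1j = (0.95)(0.429000) + (-0.40)(0.193250) + (-0.35)(0.167500) + (-0.05)(0.250250) = 0.2591125
(I − A)⁻¹ = adj(I−A) / det(I−A) ≈
  [   1.6557     1.1520     1.0883     0.9967]
  [   0.7458     1.7078     0.9098     1.2765]
  [   0.6464     1.0792     1.8235     0.9253]
  [   0.9658     0.6720     0.6349     2.2481]
Δx = (I − A)⁻¹ Δd with Δd having -150 in the Cement component and 0 elsewhere.
So Δx_C = L_CC · (-150), where L_CC = adj(I−A)_CC / det(I−A) = 0.582500 / 0.2591125.
Δx_C = 0.582500 × (-150) / 0.2591125 = -87.375 / 0.2591125 ≈ -337.21.

Δx_C = -337.21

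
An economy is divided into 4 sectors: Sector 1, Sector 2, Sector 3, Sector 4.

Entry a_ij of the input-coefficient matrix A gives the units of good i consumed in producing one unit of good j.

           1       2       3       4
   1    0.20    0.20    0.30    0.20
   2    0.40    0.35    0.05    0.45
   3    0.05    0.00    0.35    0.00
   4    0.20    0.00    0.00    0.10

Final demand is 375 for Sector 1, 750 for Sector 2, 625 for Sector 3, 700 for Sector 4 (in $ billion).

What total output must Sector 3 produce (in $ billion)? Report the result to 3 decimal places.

x_3 = 1117.699

I − A =
  [   0.80    -0.20    -0.30    -0.20]
  [  -0.40     0.65    -0.05    -0.45]
  [  -0.05     0.00     0.65     0.00]
  [  -0.20     0.00     0.00     0.90]
Compute the cofactors C_ij = (−1)^(i+j)·(3×3 minor ij) of I−A; the adjugate is their transpose:
adj(I−A) = Cᵀ =
  [ 0.38025   0.11700   0.18450   0.14300]
  [ 0.29475   0.42850   0.16900   0.27975]
  [ 0.02925   0.00900   0.35200   0.01100]
  [ 0.08450   0.02600   0.04100   0.27575]
det(I−A) = Σ_j (I−A)_1j·C_1j = (0.80)(0.38025) + (-0.20)(0.29475) + (-0.30)(0.02925) + (-0.20)(0.08450) = 0.219575
(I − A)⁻¹ = adj(I−A) / det(I−A) ≈
  [   1.7318     0.5328     0.8403     0.6513]
  [   1.3424     1.9515     0.7697     1.2741]
  [   0.1332     0.0410     1.6031     0.0501]
  [   0.3848     0.1184     0.1867     1.2558]
x = (I − A)⁻¹ d = adj(I−A)·d / det(I−A), with det(I−A) = 0.219575:
  x_1 = (0.38025·375 + 0.11700·750 + 0.18450·625 + 0.14300·700) / 0.219575 = 445.75625 / 0.219575 ≈ 2030.087
  x_2 = (0.29475·375 + 0.42850·750 + 0.16900·625 + 0.27975·700) / 0.219575 = 733.35625 / 0.219575 ≈ 3339.890
  x_3 = (0.02925·375 + 0.00900·750 + 0.35200·625 + 0.01100·700) / 0.219575 = 245.41875 / 0.219575 ≈ 1117.699
  x_4 = (0.08450·375 + 0.02600·750 + 0.04100·625 + 0.27575·700) / 0.219575 = 269.8375 / 0.219575 ≈ 1228.908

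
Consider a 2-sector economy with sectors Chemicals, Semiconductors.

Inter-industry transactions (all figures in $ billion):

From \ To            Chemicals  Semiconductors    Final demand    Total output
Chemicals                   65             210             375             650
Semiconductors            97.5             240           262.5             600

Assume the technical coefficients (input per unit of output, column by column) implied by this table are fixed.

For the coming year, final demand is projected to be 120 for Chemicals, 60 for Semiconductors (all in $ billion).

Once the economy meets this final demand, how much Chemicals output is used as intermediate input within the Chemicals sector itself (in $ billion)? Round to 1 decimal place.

Technical coefficients a_ij = z_ij / X_j:
  a_11 = 65/650 = 0.10, a_21 = 97.5/650 = 0.15
  a_12 = 210/600 = 0.35, a_22 = 240/600 = 0.40
I − A =
  [   0.90    -0.35]
  [  -0.15     0.60]
det(I−A) = (0.90)(0.60) − (-0.35)(-0.15) = 0.4875
adj(I−A) = [[0.60, 0.35], [0.15, 0.90]]
(I − A)⁻¹ = adj(I−A) / det(I−A) ≈
  [   1.2308     0.7179]
  [   0.3077     1.8462]
First solve x = (I − A)⁻¹ d = adj(I−A)·d / det(I−A); in particular x_1 = (0.60·120 + 0.35·60) / 0.4875 = 93.00 / 0.4875 ≈ 190.769.
Intermediate flow from 1 to 1: z_11 = a_11 · x_1 = 0.10 × 93.00 / 0.4875 = 9.30 / 0.4875 ≈ 19.1.

z_11 = 19.1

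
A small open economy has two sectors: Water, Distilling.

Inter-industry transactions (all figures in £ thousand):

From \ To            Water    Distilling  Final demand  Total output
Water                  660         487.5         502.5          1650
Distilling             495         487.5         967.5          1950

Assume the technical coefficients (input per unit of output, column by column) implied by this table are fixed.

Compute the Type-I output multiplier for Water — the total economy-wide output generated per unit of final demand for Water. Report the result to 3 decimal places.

m_W = 2.800

Technical coefficients a_ij = z_ij / X_j:
  a_WW = 660/1650 = 0.40, a_DW = 495/1650 = 0.30
  a_WD = 487.5/1950 = 0.25, a_DD = 487.5/1950 = 0.25
I − A =
  [   0.60    -0.25]
  [  -0.30     0.75]
det(I−A) = (0.60)(0.75) − (-0.25)(-0.30) = 0.3750
adj(I−A) = [[0.75, 0.25], [0.30, 0.60]]
(I − A)⁻¹ = adj(I−A) / det(I−A) ≈
  [   2.0000     0.6667]
  [   0.8000     1.6000]
The output multiplier for sector j is the column-j sum of the Leontief inverse (I − A)⁻¹ = adj(I−A) / det(I−A).
Column W of adj(I−A): (0.75, 0.30); det(I−A) = 0.3750.
m_W = (0.75 + 0.30) / 0.3750 = 1.05 / 0.3750 = 2.800.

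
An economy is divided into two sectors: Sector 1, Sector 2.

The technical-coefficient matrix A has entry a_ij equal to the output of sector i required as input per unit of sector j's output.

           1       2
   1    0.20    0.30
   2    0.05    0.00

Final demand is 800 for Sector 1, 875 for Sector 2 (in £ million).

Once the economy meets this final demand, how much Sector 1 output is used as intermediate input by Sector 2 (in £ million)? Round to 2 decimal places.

I − A =
  [   0.80    -0.30]
  [  -0.05     1.00]
det(I−A) = (0.80)(1.00) − (-0.30)(-0.05) = 0.7850
adj(I−A) = [[1.00, 0.30], [0.05, 0.80]]
(I − A)⁻¹ = adj(I−A) / det(I−A) ≈
  [   1.2739     0.3822]
  [   0.0637     1.0191]
First solve x = (I − A)⁻¹ d = adj(I−A)·d / det(I−A); in particular x_2 = (0.05·800 + 0.80·875) / 0.7850 = 740.00 / 0.7850 ≈ 942.6752.
Intermediate flow from 1 to 2: z_12 = a_12 · x_2 = 0.30 × 740.00 / 0.7850 = 222.00 / 0.7850 ≈ 282.80.

z_12 = 282.80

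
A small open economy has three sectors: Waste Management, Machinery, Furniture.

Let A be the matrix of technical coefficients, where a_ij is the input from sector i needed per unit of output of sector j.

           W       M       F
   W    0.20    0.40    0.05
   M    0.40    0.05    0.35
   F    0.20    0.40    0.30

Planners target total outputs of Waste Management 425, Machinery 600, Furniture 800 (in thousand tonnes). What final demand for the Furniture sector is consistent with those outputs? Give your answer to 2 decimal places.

d_F = 235.00

I − A =
  [   0.80    -0.40    -0.05]
  [  -0.40     0.95    -0.35]
  [  -0.20    -0.40     0.70]
d = (I − A) x:
  d_W = (+0.80)·425 + (-0.40)·600 + (-0.05)·800 = 60.00
  d_M = (-0.40)·425 + (+0.95)·600 + (-0.35)·800 = 120.00
  d_F = (-0.20)·425 + (-0.40)·600 + (+0.70)·800 = 235.00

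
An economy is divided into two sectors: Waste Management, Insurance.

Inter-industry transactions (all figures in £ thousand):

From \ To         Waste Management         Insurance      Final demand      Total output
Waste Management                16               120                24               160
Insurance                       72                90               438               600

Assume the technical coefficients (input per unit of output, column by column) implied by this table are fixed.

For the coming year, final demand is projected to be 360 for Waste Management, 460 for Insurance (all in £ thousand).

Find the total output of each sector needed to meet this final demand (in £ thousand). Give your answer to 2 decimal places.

x_W = 589.63, x_I = 853.33

Technical coefficients a_ij = z_ij / X_j:
  a_WW = 16/160 = 0.10, a_IW = 72/160 = 0.45
  a_WI = 120/600 = 0.20, a_II = 90/600 = 0.15
I − A =
  [   0.90    -0.20]
  [  -0.45     0.85]
det(I−A) = (0.90)(0.85) − (-0.20)(-0.45) = 0.6750
adj(I−A) = [[0.85, 0.20], [0.45, 0.90]]
(I − A)⁻¹ = adj(I−A) / det(I−A) ≈
  [   1.2593     0.2963]
  [   0.6667     1.3333]
x = (I − A)⁻¹ d = adj(I−A)·d / det(I−A), with det(I−A) = 0.6750:
  x_W = (0.85·360 + 0.20·460) / 0.6750 = 398.00 / 0.6750 ≈ 589.63
  x_I = (0.45·360 + 0.90·460) / 0.6750 = 576.00 / 0.6750 ≈ 853.33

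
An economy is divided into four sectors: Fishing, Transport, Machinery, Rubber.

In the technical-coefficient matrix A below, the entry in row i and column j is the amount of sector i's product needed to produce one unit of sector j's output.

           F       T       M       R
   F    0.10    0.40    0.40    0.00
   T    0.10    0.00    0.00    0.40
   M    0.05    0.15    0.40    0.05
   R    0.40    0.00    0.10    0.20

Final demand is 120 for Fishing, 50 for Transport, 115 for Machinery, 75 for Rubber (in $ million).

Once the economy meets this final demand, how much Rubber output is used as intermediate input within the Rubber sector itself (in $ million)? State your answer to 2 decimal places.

z_RR = 62.30

I − A =
  [   0.90    -0.40    -0.40     0.00]
  [  -0.10     1.00     0.00    -0.40]
  [  -0.05    -0.15     0.60    -0.05]
  [  -0.40     0.00    -0.10     0.80]
Compute the cofactors C_ij = (−1)^(i+j)·(3×3 minor ij) of I−A; the adjugate is their transpose:
adj(I−A) = Cᵀ =
  [ 0.4690   0.2380   0.3360   0.1400]
  [ 0.1455   0.4035   0.1320   0.2100]
  [ 0.0960   0.1320   0.6240   0.1050]
  [ 0.2465   0.1355   0.2460   0.4900]
det(I−A) = Σ_j (I−A)_1j·C_1j = (0.90)(0.4690) + (-0.40)(0.1455) + (-0.40)(0.0960) + (0.00)(0.2465) = 0.3255
(I − A)⁻¹ = adj(I−A) / det(I−A) ≈
  [   1.4409     0.7312     1.0323     0.4301]
  [   0.4470     1.2396     0.4055     0.6452]
  [   0.2949     0.4055     1.9171     0.3226]
  [   0.7573     0.4163     0.7558     1.5054]
First solve x = (I − A)⁻¹ d = adj(I−A)·d / det(I−A); in particular x_R = (0.2465·120 + 0.1355·50 + 0.2460·115 + 0.4900·75) / 0.3255 = 101.395 / 0.3255 ≈ 311.5054.
Intermediate flow from R to R: z_RR = a_RR · x_R = 0.20 × 101.395 / 0.3255 = 20.279 / 0.3255 ≈ 62.30.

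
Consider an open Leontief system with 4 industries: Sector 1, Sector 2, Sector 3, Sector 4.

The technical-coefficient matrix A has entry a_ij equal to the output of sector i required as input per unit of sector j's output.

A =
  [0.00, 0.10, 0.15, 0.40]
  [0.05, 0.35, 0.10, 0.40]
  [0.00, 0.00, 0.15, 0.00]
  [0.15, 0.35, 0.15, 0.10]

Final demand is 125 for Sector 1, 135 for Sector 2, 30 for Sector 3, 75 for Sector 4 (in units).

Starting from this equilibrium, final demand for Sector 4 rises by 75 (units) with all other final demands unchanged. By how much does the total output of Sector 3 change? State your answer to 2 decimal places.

I − A =
  [   1.00    -0.10    -0.15    -0.40]
  [  -0.05     0.65    -0.10    -0.40]
  [   0.00     0.00     0.85     0.00]
  [  -0.15    -0.35    -0.15     0.90]
Compute the cofactors C_ij = (−1)^(i+j)·(3×3 minor ij) of I−A; the adjugate is their transpose:
adj(I−A) = Cᵀ =
  [ 0.37825   0.19550   0.13475   0.25500]
  [ 0.08925   0.71400   0.16275   0.35700]
  [ 0.00000   0.00000   0.38850   0.00000]
  [ 0.09775   0.31025   0.15050   0.54825]
det(I−A) = Σ_j (I−A)_1j·C_1j = (1.00)(0.37825) + (-0.10)(0.08925) + (-0.15)(0.00000) + (-0.40)(0.09775) = 0.330225
(I − A)⁻¹ = adj(I−A) / det(I−A) ≈
  [   1.1454     0.5920     0.4081     0.7722]
  [   0.2703     2.1622     0.4928     1.0811]
  [   0.0000     0.0000     1.1765     0.0000]
  [   0.2960     0.9395     0.4557     1.6602]
Δx = (I − A)⁻¹ Δd with Δd having +75 in the Sector 4 component and 0 elsewhere.
So Δx_3 = L_34 · (+75), where L_34 = adj(I−A)_34 / det(I−A) = 0.00000 / 0.330225.
Δx_3 = 0.00000 × (+75) / 0.330225 = 0.00 / 0.330225 = 0.00.

Δx_3 = 0.00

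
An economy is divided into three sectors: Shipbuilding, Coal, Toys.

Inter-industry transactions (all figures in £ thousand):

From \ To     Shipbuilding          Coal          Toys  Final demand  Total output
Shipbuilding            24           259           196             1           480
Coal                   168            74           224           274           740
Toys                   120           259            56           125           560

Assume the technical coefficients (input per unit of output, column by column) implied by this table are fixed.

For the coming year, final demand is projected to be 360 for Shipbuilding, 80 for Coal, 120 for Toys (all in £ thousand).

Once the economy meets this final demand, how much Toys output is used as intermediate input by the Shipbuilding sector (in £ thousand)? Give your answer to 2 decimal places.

Technical coefficients a_ij = z_ij / X_j:
  a_11 = 24/480 = 0.05, a_21 = 168/480 = 0.35, a_31 = 120/480 = 0.25
  a_12 = 259/740 = 0.35, a_22 = 74/740 = 0.10, a_32 = 259/740 = 0.35
  a_13 = 196/560 = 0.35, a_23 = 224/560 = 0.40, a_33 = 56/560 = 0.10
I − A =
  [   0.95    -0.35    -0.35]
  [  -0.35     0.90    -0.40]
  [  -0.25    -0.35     0.90]
Cofactors of I−A, C_ij = (−1)^(i+j)·(minor ij) (rows/columns in the sector order above):
  C_11 = (0.90)(0.90) − (-0.40)(-0.35) = 0.6700
  C_12 = −[(-0.35)(0.90) − (-0.40)(-0.25)] = 0.4150
  C_13 = (-0.35)(-0.35) − (0.90)(-0.25) = 0.3475
  C_21 = −[(-0.35)(0.90) − (-0.35)(-0.35)] = 0.4375
  C_22 = (0.95)(0.90) − (-0.35)(-0.25) = 0.7675
  C_23 = −[(0.95)(-0.35) − (-0.35)(-0.25)] = 0.4200
  C_31 = (-0.35)(-0.40) − (-0.35)(0.90) = 0.4550
  C_32 = −[(0.95)(-0.40) − (-0.35)(-0.35)] = 0.5025
  C_33 = (0.95)(0.90) − (-0.35)(-0.35) = 0.7325
det(I−A) = Σ_j (I−A)_1j·C_1j = (0.95)(0.6700) + (-0.35)(0.4150) + (-0.35)(0.3475) = 0.369625
adj(I−A) = Cᵀ =
  [ 0.6700   0.4375   0.4550]
  [ 0.4150   0.7675   0.5025]
  [ 0.3475   0.4200   0.7325]
(I − A)⁻¹ = adj(I−A) / det(I−A) ≈
  [   1.8126     1.1836     1.2310]
  [   1.1228     2.0764     1.3595]
  [   0.9401     1.1363     1.9817]
First solve x = (I − A)⁻¹ d = adj(I−A)·d / det(I−A); in particular x_1 = (0.6700·360 + 0.4375·80 + 0.4550·120) / 0.369625 = 330.80 / 0.369625 ≈ 894.9611.
Intermediate flow from 3 to 1: z_31 = a_31 · x_1 = 0.25 × 330.80 / 0.369625 = 82.70 / 0.369625 ≈ 223.74.

z_31 = 223.74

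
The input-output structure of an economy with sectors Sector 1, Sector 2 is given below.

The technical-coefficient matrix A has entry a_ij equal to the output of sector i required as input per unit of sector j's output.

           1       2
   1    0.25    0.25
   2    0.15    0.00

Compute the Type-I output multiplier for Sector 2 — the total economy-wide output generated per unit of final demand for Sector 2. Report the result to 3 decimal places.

I − A =
  [   0.75    -0.25]
  [  -0.15     1.00]
det(I−A) = (0.75)(1.00) − (-0.25)(-0.15) = 0.7125
adj(I−A) = [[1.00, 0.25], [0.15, 0.75]]
(I − A)⁻¹ = adj(I−A) / det(I−A) ≈
  [   1.4035     0.3509]
  [   0.2105     1.0526]
The output multiplier for sector j is the column-j sum of the Leontief inverse (I − A)⁻¹ = adj(I−A) / det(I−A).
Column 2 of adj(I−A): (0.25, 0.75); det(I−A) = 0.7125.
m_2 = (0.25 + 0.75) / 0.7125 = 1.00 / 0.7125 ≈ 1.404.

m_2 = 1.404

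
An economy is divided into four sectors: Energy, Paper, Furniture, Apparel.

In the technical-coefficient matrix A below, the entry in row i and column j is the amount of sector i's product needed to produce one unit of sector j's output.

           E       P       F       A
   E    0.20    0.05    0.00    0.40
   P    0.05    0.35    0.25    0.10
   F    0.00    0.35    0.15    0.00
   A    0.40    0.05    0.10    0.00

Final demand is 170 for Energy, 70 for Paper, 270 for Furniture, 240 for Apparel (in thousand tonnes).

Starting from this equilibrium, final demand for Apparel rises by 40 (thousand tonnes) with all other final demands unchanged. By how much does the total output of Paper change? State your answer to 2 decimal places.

I − A =
  [   0.80    -0.05     0.00    -0.40]
  [  -0.05     0.65    -0.25    -0.10]
  [   0.00    -0.35     0.85     0.00]
  [  -0.40    -0.05    -0.10     1.00]
Compute the cofactors C_ij = (−1)^(i+j)·(3×3 minor ij) of I−A; the adjugate is their transpose:
adj(I−A) = Cᵀ =
  [ 0.457250   0.073500   0.044000   0.190250]
  [ 0.076500   0.544000   0.170000   0.085000]
  [ 0.031500   0.224000   0.406500   0.035000]
  [ 0.189875   0.079000   0.066750   0.369875]
det(I−A) = Σ_j (I−A)_1j·C_1j = (0.80)(0.457250) + (-0.05)(0.076500) + (0.00)(0.031500) + (-0.40)(0.189875) = 0.286025
(I − A)⁻¹ = adj(I−A) / det(I−A) ≈
  [   1.5986     0.2570     0.1538     0.6652]
  [   0.2675     1.9019     0.5944     0.2972]
  [   0.1101     0.7831     1.4212     0.1224]
  [   0.6638     0.2762     0.2334     1.2932]
Δx = (I − A)⁻¹ Δd with Δd having +40 in the Apparel component and 0 elsewhere.
So Δx_P = L_PA · (+40), where L_PA = adj(I−A)_PA / det(I−A) = 0.085000 / 0.286025.
Δx_P = 0.085000 × (+40) / 0.286025 = 3.40 / 0.286025 ≈ 11.89.

Δx_P = 11.89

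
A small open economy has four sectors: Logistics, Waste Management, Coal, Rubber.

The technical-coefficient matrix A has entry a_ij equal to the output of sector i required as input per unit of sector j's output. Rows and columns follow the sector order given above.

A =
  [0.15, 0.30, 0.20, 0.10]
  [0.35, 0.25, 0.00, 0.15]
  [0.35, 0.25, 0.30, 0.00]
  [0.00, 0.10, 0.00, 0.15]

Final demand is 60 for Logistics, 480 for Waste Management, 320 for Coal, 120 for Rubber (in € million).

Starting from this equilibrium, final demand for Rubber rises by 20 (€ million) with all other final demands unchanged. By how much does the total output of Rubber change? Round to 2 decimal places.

I − A =
  [   0.85    -0.30    -0.20    -0.10]
  [  -0.35     0.75     0.00    -0.15]
  [  -0.35    -0.25     0.70     0.00]
  [   0.00    -0.10     0.00     0.85]
Compute the cofactors C_ij = (−1)^(i+j)·(3×3 minor ij) of I−A; the adjugate is their transpose:
adj(I−A) = Cᵀ =
  [ 0.435750   0.228000   0.124500   0.091500]
  [ 0.208250   0.446250   0.059500   0.103250]
  [ 0.292250   0.273375   0.436375   0.082625]
  [ 0.024500   0.052500   0.007000   0.302750]
det(I−A) = Σ_j (I−A)_1j·C_1j = (0.85)(0.435750) + (-0.30)(0.208250) + (-0.20)(0.292250) + (-0.10)(0.024500) = 0.2470125
(I − A)⁻¹ = adj(I−A) / det(I−A) ≈
  [   1.7641     0.9230     0.5040     0.3704]
  [   0.8431     1.8066     0.2409     0.4180]
  [   1.1831     1.1067     1.7666     0.3345]
  [   0.0992     0.2125     0.0283     1.2256]
Δx = (I − A)⁻¹ Δd with Δd having +20 in the Rubber component and 0 elsewhere.
So Δx_4 = L_44 · (+20), where L_44 = adj(I−A)_44 / det(I−A) = 0.302750 / 0.2470125.
Δx_4 = 0.302750 × (+20) / 0.2470125 = 6.055 / 0.2470125 ≈ 24.51.

Δx_4 = 24.51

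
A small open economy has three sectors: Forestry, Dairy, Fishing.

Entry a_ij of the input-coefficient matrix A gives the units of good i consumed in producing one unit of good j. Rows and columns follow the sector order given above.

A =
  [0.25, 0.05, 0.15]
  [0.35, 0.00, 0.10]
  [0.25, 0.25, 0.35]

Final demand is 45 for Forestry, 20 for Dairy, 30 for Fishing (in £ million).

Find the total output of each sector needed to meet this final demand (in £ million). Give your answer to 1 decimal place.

I − A =
  [   0.75    -0.05    -0.15]
  [  -0.35     1.00    -0.10]
  [  -0.25    -0.25     0.65]
Cofactors of I−A, C_ij = (−1)^(i+j)·(minor ij) (rows/columns in the sector order above):
  C_11 = (1.00)(0.65) − (-0.10)(-0.25) = 0.6250
  C_12 = −[(-0.35)(0.65) − (-0.10)(-0.25)] = 0.2525
  C_13 = (-0.35)(-0.25) − (1.00)(-0.25) = 0.3375
  C_21 = −[(-0.05)(0.65) − (-0.15)(-0.25)] = 0.0700
  C_22 = (0.75)(0.65) − (-0.15)(-0.25) = 0.4500
  C_23 = −[(0.75)(-0.25) − (-0.05)(-0.25)] = 0.2000
  C_31 = (-0.05)(-0.10) − (-0.15)(1.00) = 0.1550
  C_32 = −[(0.75)(-0.10) − (-0.15)(-0.35)] = 0.1275
  C_33 = (0.75)(1.00) − (-0.05)(-0.35) = 0.7325
det(I−A) = Σ_j (I−A)_1j·C_1j = (0.75)(0.6250) + (-0.05)(0.2525) + (-0.15)(0.3375) = 0.4055
adj(I−A) = Cᵀ =
  [ 0.6250   0.0700   0.1550]
  [ 0.2525   0.4500   0.1275]
  [ 0.3375   0.2000   0.7325]
(I − A)⁻¹ = adj(I−A) / det(I−A) ≈
  [   1.5413     0.1726     0.3822]
  [   0.6227     1.1097     0.3144]
  [   0.8323     0.4932     1.8064]
x = (I − A)⁻¹ d = adj(I−A)·d / det(I−A), with det(I−A) = 0.4055:
  x_1 = (0.6250·45 + 0.0700·20 + 0.1550·30) / 0.4055 = 34.175 / 0.4055 ≈ 84.3
  x_2 = (0.2525·45 + 0.4500·20 + 0.1275·30) / 0.4055 = 24.1875 / 0.4055 ≈ 59.6
  x_3 = (0.3375·45 + 0.2000·20 + 0.7325·30) / 0.4055 = 41.1625 / 0.4055 ≈ 101.5

x_1 = 84.3, x_2 = 59.6, x_3 = 101.5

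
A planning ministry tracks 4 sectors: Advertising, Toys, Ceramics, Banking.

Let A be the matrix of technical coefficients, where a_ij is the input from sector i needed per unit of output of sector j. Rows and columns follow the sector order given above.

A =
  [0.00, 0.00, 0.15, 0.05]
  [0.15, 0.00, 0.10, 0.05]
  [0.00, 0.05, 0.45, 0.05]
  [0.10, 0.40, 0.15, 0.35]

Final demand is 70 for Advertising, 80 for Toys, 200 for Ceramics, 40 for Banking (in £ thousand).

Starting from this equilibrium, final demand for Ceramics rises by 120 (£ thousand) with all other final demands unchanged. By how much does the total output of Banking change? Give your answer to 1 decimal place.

Δx_4 = 78.5

I − A =
  [   1.00     0.00    -0.15    -0.05]
  [  -0.15     1.00    -0.10    -0.05]
  [   0.00    -0.05     0.55    -0.05]
  [  -0.10    -0.40    -0.15     0.65]
Compute the cofactors C_ij = (−1)^(i+j)·(3×3 minor ij) of I−A; the adjugate is their transpose:
adj(I−A) = Cᵀ =
  [ 0.333375   0.019250   0.104000   0.035125]
  [ 0.055750   0.346500   0.088500   0.037750]
  [ 0.013125   0.052250   0.622000   0.052875]
  [ 0.088625   0.228250   0.214000   0.543875]
det(I−A) = Σ_j (I−A)_1j·C_1j = (1.00)(0.333375) + (0.00)(0.055750) + (-0.15)(0.013125) + (-0.05)(0.088625) = 0.326975
(I − A)⁻¹ = adj(I−A) / det(I−A) ≈
  [   1.0196     0.0589     0.3181     0.1074]
  [   0.1705     1.0597     0.2707     0.1155]
  [   0.0401     0.1598     1.9023     0.1617]
  [   0.2710     0.6981     0.6545     1.6634]
Δx = (I − A)⁻¹ Δd with Δd having +120 in the Ceramics component and 0 elsewhere.
So Δx_4 = L_43 · (+120), where L_43 = adj(I−A)_43 / det(I−A) = 0.214000 / 0.326975.
Δx_4 = 0.214000 × (+120) / 0.326975 = 25.68 / 0.326975 ≈ 78.5.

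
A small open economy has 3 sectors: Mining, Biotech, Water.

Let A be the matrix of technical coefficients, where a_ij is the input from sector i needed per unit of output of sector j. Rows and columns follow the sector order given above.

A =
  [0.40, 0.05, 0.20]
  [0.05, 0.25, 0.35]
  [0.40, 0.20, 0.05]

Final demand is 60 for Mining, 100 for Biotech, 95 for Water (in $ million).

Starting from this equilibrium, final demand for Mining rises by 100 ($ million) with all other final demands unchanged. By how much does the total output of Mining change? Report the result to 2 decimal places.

I − A =
  [   0.60    -0.05    -0.20]
  [  -0.05     0.75    -0.35]
  [  -0.40    -0.20     0.95]
Cofactors of I−A, C_ij = (−1)^(i+j)·(minor ij) (rows/columns in the sector order above):
  C_11 = (0.75)(0.95) − (-0.35)(-0.20) = 0.6425
  C_12 = −[(-0.05)(0.95) − (-0.35)(-0.40)] = 0.1875
  C_13 = (-0.05)(-0.20) − (0.75)(-0.40) = 0.3100
  C_21 = −[(-0.05)(0.95) − (-0.20)(-0.20)] = 0.0875
  C_22 = (0.60)(0.95) − (-0.20)(-0.40) = 0.4900
  C_23 = −[(0.60)(-0.20) − (-0.05)(-0.40)] = 0.1400
  C_31 = (-0.05)(-0.35) − (-0.20)(0.75) = 0.1675
  C_32 = −[(0.60)(-0.35) − (-0.20)(-0.05)] = 0.2200
  C_33 = (0.60)(0.75) − (-0.05)(-0.05) = 0.4475
det(I−A) = Σ_j (I−A)_1j·C_1j = (0.60)(0.6425) + (-0.05)(0.1875) + (-0.20)(0.3100) = 0.314125
adj(I−A) = Cᵀ =
  [ 0.6425   0.0875   0.1675]
  [ 0.1875   0.4900   0.2200]
  [ 0.3100   0.1400   0.4475]
(I − A)⁻¹ = adj(I−A) / det(I−A) ≈
  [   2.0454     0.2786     0.5332]
  [   0.5969     1.5599     0.7004]
  [   0.9869     0.4457     1.4246]
Δx = (I − A)⁻¹ Δd with Δd having +100 in the Mining component and 0 elsewhere.
So Δx_1 = L_11 · (+100), where L_11 = adj(I−A)_11 / det(I−A) = 0.6425 / 0.314125.
Δx_1 = 0.6425 × (+100) / 0.314125 = 64.25 / 0.314125 ≈ 204.54.

Δx_1 = 204.54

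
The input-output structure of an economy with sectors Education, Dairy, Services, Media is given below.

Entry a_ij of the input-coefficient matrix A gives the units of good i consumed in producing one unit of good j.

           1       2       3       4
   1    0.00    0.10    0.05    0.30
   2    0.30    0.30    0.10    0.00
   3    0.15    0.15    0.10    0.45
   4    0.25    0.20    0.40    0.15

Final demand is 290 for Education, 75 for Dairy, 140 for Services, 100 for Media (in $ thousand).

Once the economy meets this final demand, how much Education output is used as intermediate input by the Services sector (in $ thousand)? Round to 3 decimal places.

I − A =
  [   1.00    -0.10    -0.05    -0.30]
  [  -0.30     0.70    -0.10     0.00]
  [  -0.15    -0.15     0.90    -0.45]
  [  -0.25    -0.20    -0.40     0.85]
Compute the cofactors C_ij = (−1)^(i+j)·(3×3 minor ij) of I−A; the adjugate is their transpose:
adj(I−A) = Cᵀ =
  [ 0.387750   0.141375   0.128250   0.204750]
  [ 0.199500   0.487500   0.126250   0.137250]
  [ 0.233250   0.239250   0.499000   0.346500]
  [ 0.270750   0.268875   0.302250   0.579000]
det(I−A) = Σ_j (I−A)_1j·C_1j = (1.00)(0.387750) + (-0.10)(0.199500) + (-0.05)(0.233250) + (-0.30)(0.270750) = 0.2749125
(I − A)⁻¹ = adj(I−A) / det(I−A) ≈
  [   1.4104     0.5143     0.4665     0.7448]
  [   0.7257     1.7733     0.4592     0.4992]
  [   0.8485     0.8703     1.8151     1.2604]
  [   0.9849     0.9780     1.0994     2.1061]
First solve x = (I − A)⁻¹ d = adj(I−A)·d / det(I−A); in particular x_3 = (0.233250·290 + 0.239250·75 + 0.499000·140 + 0.346500·100) / 0.2749125 = 190.09625 / 0.2749125 ≈ 691.47911.
Intermediate flow from 1 to 3: z_13 = a_13 · x_3 = 0.05 × 190.09625 / 0.2749125 = 9.5048125 / 0.2749125 ≈ 34.574.

z_13 = 34.574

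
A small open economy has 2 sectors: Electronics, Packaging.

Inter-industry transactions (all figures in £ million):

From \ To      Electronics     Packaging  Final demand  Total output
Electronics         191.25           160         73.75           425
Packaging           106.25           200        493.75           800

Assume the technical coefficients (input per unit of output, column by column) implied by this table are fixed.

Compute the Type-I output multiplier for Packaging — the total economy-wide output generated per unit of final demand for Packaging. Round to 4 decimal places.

m_P = 2.0690

Technical coefficients a_ij = z_ij / X_j:
  a_EE = 191.25/425 = 0.45, a_PE = 106.25/425 = 0.25
  a_EP = 160/800 = 0.20, a_PP = 200/800 = 0.25
I − A =
  [   0.55    -0.20]
  [  -0.25     0.75]
det(I−A) = (0.55)(0.75) − (-0.20)(-0.25) = 0.3625
adj(I−A) = [[0.75, 0.20], [0.25, 0.55]]
(I − A)⁻¹ = adj(I−A) / det(I−A) ≈
  [   2.06897     0.55172]
  [   0.68966     1.51724]
The output multiplier for sector j is the column-j sum of the Leontief inverse (I − A)⁻¹ = adj(I−A) / det(I−A).
Column P of adj(I−A): (0.20, 0.55); det(I−A) = 0.3625.
m_P = (0.20 + 0.55) / 0.3625 = 0.75 / 0.3625 ≈ 2.0690.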